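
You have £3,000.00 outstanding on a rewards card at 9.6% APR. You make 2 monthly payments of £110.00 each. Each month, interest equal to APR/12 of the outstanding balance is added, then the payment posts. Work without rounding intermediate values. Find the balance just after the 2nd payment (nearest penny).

Monthly rate r = 9.6%/12 = 0.8% = 0.008.
Each month: B ← B·(1+r) − £110.00.
Month 1: interest £24.00; balance after payment £2,914.00.
Month 2: interest £23.31; balance after payment £2,827.31.

£2,827.31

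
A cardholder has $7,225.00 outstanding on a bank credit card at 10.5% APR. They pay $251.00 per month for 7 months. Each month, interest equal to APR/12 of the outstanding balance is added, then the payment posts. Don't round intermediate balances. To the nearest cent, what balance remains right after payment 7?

Monthly rate r = 10.5%/12 = 0.875% = 0.00875.
Each month: B ← B·(1+r) − $251.00.
Month 1: interest $63.22; balance after payment $7,037.22.
Month 2: interest $61.58; balance after payment $6,847.79.
Month 3: interest $59.92; balance after payment $6,656.71.
Month 4: interest $58.25; balance after payment $6,463.96.
Month 5: interest $56.56; balance after payment $6,269.52.
Month 6: interest $54.86; balance after payment $6,073.38.
Month 7: interest $53.14; balance after payment $5,875.52.

$5,875.52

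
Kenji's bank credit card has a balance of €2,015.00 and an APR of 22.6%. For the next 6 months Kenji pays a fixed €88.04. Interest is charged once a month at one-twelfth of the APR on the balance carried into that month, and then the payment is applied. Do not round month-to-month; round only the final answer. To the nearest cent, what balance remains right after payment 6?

Monthly rate r = 22.6%/12 = 1.88333% = 0.0188333.
Each month: B ← B·(1+r) − €88.04.
Month 1: interest €37.95; balance after payment €1,964.91.
Month 2: interest €37.01; balance after payment €1,913.87.
Month 3: interest €36.04; balance after payment €1,861.88.
Month 4: interest €35.07; balance after payment €1,808.91.
Month 5: interest €34.07; balance after payment €1,754.93.
Month 6: interest €33.05; balance after payment €1,699.94.

€1,699.94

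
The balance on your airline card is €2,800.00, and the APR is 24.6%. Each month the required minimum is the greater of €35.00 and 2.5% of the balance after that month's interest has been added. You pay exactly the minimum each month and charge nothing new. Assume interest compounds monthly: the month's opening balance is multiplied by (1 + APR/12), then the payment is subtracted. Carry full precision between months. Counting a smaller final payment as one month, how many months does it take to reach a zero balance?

223 months

Monthly rate r = 24.6%/12 = 2.05% = 0.0205.
While 2.5% of the post-interest balance exceeds €35.00, each month B ← (B·(1+r))·(1 − 0.025), i.e. B shrinks by the factor (1+r)·0.975 = 0.99499.
This holds for months 1–142. Entering month 143 the balance is €1,371.71; 2.5% of the post-interest balance is now below €35.00, so the flat €35.00 minimum applies from here.
From month 143 a fixed €35.00 at rate r clears €1,371.71 in 81 more payments. Total: 142 + 81 = 223 months.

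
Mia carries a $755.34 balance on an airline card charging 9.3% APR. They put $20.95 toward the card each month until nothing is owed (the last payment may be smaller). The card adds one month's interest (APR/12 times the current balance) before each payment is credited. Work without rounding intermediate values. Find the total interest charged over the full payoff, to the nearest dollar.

Monthly rate r = 9.3%/12 = 0.775% = 0.00775.
Payoff takes n = ⌈−ln(1 − rB₀/P)/ln(1+r)⌉ = ⌈42.448⌉ = 43 payments; the last is $9.40.
Total paid = 42·$20.95 + $9.40 = $889.30.
Total interest = total paid − principal = $889.30 − $755.34 = $133.96.

$134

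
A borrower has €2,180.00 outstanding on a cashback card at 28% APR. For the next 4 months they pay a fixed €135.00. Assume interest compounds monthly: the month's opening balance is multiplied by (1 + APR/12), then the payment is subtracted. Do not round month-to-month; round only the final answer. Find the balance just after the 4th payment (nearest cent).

€1,831.50

Monthly rate r = 28%/12 = 2.33333% = 0.0233333.
Each month: B ← B·(1+r) − €135.00.
Month 1: interest €50.87; balance after payment €2,095.87.
Month 2: interest €48.90; balance after payment €2,009.77.
Month 3: interest €46.89; balance after payment €1,921.66.
Month 4: interest €44.84; balance after payment €1,831.50.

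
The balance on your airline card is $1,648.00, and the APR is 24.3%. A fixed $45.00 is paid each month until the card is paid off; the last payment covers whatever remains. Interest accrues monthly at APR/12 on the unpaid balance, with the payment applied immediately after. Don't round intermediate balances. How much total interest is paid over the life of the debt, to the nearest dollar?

Monthly rate r = 24.3%/12 = 2.025% = 0.02025.
Payoff takes n = ⌈−ln(1 − rB₀/P)/ln(1+r)⌉ = ⌈67.501⌉ = 68 payments; the last is $22.67.
Total paid = 67·$45.00 + $22.67 = $3,037.67.
Total interest = total paid − principal = $3,037.67 − $1,648.00 = $1,389.67.

$1,390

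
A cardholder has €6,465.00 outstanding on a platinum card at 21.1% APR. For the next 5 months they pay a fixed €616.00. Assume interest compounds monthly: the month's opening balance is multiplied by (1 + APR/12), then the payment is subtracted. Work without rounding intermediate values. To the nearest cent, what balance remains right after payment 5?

€3,863.49

Monthly rate r = 21.1%/12 = 1.75833% = 0.0175833.
Each month: B ← B·(1+r) − €616.00.
Month 1: interest €113.68; balance after payment €5,962.68.
Month 2: interest €104.84; balance after payment €5,451.52.
Month 3: interest €95.86; balance after payment €4,931.38.
Month 4: interest €86.71; balance after payment €4,402.09.
Month 5: interest €77.40; balance after payment €3,863.49.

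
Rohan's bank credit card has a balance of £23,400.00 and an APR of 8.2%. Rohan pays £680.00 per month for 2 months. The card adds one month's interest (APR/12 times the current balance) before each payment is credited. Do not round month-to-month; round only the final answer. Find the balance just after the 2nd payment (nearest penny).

£22,356.25

Monthly rate r = 8.2%/12 = 0.683333% = 0.00683333.
Each month: B ← B·(1+r) − £680.00.
Month 1: interest £159.90; balance after payment £22,879.90.
Month 2: interest £156.35; balance after payment £22,356.25.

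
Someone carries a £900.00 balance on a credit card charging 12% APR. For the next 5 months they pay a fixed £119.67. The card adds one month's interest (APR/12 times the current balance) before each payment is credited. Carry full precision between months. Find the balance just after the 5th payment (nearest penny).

Monthly rate r = 12%/12 = 1% = 0.01.
Each month: B ← B·(1+r) − £119.67.
Month 1: interest £9.00; balance after payment £789.33.
Month 2: interest £7.89; balance after payment £677.55.
Month 3: interest £6.78; balance after payment £564.66.
Month 4: interest £5.65; balance after payment £450.64.
Month 5: interest £4.51; balance after payment £335.47.

£335.47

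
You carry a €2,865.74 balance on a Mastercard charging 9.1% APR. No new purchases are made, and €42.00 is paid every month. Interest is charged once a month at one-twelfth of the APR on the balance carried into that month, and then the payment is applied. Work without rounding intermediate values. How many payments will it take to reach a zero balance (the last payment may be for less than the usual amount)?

Monthly rate r = 9.1%/12 = 0.758333% = 0.00758333.
Recurrence: B ← B·(1+r) − €42.00.
Month 1: interest €21.73; balance after payment €2,845.47.
Month 2: interest €21.58; balance after payment €2,825.05.
Closed form: n = −ln(1 − rB₀/P)/ln(1+r) = −ln(0.48257)/ln(1.00758) ≈ 96.446, so the balance reaches zero during payment 97.

97 months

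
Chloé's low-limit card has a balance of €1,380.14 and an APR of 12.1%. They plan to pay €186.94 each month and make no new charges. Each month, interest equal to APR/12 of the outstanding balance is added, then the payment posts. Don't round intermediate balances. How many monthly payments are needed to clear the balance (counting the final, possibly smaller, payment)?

Monthly rate r = 12.1%/12 = 1.00833% = 0.0100833.
Recurrence: B ← B·(1+r) − €186.94.
Month 1: interest €13.92; balance after payment €1,207.12.
Month 2: interest €12.17; balance after payment €1,032.35.
Closed form: n = −ln(1 − rB₀/P)/ln(1+r) = −ln(0.92556)/ln(1.01008) ≈ 7.711, so the balance reaches zero during payment 8.

8 months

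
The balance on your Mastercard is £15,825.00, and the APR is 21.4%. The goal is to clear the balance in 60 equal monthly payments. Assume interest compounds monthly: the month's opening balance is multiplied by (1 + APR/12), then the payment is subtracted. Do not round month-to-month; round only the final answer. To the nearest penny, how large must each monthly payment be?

£431.69

Monthly rate r = 21.4%/12 = 1.78333% = 0.0178333.
Level-payment amortization: P = B₀·r / (1 − (1+r)^(−n)) = 15825.00·0.0178333 / (1 − 1.01783^(−60)).
Denominator 1 − (1+r)^(−60) = 0.653741994.
P = 282.212 / 0.653741994 ≈ 431.69.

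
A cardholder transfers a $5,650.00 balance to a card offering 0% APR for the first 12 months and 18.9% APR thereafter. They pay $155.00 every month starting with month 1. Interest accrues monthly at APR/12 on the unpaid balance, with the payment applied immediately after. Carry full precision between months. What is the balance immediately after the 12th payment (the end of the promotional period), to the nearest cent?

$3,790.00

Promo months 1–12 at r₀ = 0%/12 = 0; months 13+ at r₁ = 18.9%/12 = 0.01575.
After month 12 (no interest yet): B = $5,650.00 − 12·$155.00 = $3,790.00.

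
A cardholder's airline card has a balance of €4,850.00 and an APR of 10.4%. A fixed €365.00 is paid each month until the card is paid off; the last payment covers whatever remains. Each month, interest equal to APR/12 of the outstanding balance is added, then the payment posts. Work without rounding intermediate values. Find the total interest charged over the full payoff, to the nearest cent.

€325.27

Monthly rate r = 10.4%/12 = 0.866667% = 0.00866667.
Payoff takes n = ⌈−ln(1 − rB₀/P)/ln(1+r)⌉ = ⌈14.178⌉ = 15 payments; the last is €65.27.
Total paid = 14·€365.00 + €65.27 = €5,175.27.
Total interest = total paid − principal = €5,175.27 − €4,850.00 = €325.27.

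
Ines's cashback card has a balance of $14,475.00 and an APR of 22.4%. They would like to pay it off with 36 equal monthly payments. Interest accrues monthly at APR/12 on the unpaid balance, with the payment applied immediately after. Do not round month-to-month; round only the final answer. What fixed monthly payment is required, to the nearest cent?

$555.81

Monthly rate r = 22.4%/12 = 1.86667% = 0.0186667.
Level-payment amortization: P = B₀·r / (1 − (1+r)^(−n)) = 14475.00·0.0186667 / (1 − 1.01867^(−36)).
Denominator 1 − (1+r)^(−36) = 0.486140283.
P = 270.2 / 0.486140283 ≈ 555.81.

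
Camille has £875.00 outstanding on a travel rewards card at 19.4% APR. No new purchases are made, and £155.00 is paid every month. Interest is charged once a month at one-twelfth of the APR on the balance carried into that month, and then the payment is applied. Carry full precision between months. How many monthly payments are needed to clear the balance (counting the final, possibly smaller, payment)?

Monthly rate r = 19.4%/12 = 1.61667% = 0.0161667.
Recurrence: B ← B·(1+r) − £155.00.
Month 1: interest £14.15; balance after payment £734.15.
Month 2: interest £11.87; balance after payment £591.01.
Month 3: interest £9.55; balance after payment £445.57.
Month 4: interest £7.20; balance after payment £297.77.
Month 5: interest £4.81; balance after payment £147.59.
Month 6: interest £2.39; balance after payment £0.00.

6 payments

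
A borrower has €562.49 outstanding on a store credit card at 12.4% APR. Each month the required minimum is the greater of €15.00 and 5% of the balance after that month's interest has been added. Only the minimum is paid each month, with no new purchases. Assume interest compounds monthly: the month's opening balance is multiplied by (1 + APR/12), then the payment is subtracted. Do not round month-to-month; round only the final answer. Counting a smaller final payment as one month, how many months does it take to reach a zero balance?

38 months

Monthly rate r = 12.4%/12 = 1.03333% = 0.0103333.
While 5% of the post-interest balance exceeds €15.00, each month B ← (B·(1+r))·(1 − 0.05), i.e. B shrinks by the factor (1+r)·0.95 = 0.95982.
This holds for months 1–16. Entering month 17 the balance is €291.83; 5% of the post-interest balance is now below €15.00, so the flat €15.00 minimum applies from here.
From month 17 a fixed €15.00 at rate r clears €291.83 in 22 more payments. Total: 16 + 22 = 38 months.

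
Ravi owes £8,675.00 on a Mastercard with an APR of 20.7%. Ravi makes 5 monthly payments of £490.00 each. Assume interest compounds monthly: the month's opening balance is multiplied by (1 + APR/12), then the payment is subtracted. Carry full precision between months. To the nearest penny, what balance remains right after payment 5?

£6,913.49

Monthly rate r = 20.7%/12 = 1.725% = 0.01725.
Each month: B ← B·(1+r) − £490.00.
Month 1: interest £149.64; balance after payment £8,334.64.
Month 2: interest £143.77; balance after payment £7,988.42.
Month 3: interest £137.80; balance after payment £7,636.22.
Month 4: interest £131.72; balance after payment £7,277.94.
Month 5: interest £125.54; balance after payment £6,913.49.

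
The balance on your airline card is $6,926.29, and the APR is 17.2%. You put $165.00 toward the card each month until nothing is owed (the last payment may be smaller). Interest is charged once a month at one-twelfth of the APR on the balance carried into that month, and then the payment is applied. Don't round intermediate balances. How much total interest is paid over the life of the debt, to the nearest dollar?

$3,746

Monthly rate r = 17.2%/12 = 1.43333% = 0.0143333.
Payoff takes n = ⌈−ln(1 − rB₀/P)/ln(1+r)⌉ = ⌈64.680⌉ = 65 payments; the last is $112.40.
Total paid = 64·$165.00 + $112.40 = $10,672.40.
Total interest = total paid − principal = $10,672.40 − $6,926.29 = $3,746.11.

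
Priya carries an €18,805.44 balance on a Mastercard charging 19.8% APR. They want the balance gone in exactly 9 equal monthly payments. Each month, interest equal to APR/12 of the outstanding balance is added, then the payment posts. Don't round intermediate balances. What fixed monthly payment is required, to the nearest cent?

Monthly rate r = 19.8%/12 = 1.65% = 0.0165.
Level-payment amortization: P = B₀·r / (1 − (1+r)^(−n)) = 18805.44·0.0165 / (1 − 1.0165^(−9)).
Denominator 1 − (1+r)^(−9) = 0.136954777.
P = 310.29 / 0.136954777 ≈ 2265.64.

€2,265.64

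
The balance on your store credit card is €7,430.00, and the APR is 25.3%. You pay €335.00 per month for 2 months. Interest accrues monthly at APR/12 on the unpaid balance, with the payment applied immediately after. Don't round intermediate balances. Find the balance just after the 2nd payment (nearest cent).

€7,069.54

Monthly rate r = 25.3%/12 = 2.10833% = 0.0210833.
Each month: B ← B·(1+r) − €335.00.
Month 1: interest €156.65; balance after payment €7,251.65.
Month 2: interest €152.89; balance after payment €7,069.54.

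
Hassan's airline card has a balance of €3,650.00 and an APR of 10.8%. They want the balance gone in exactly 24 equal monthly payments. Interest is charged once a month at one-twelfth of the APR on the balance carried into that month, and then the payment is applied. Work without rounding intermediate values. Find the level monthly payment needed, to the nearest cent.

€169.78

Monthly rate r = 10.8%/12 = 0.9% = 0.009.
Level-payment amortization: P = B₀·r / (1 − (1+r)^(−n)) = 3650.00·0.009 / (1 − 1.009^(−24)).
Denominator 1 − (1+r)^(−24) = 0.193485815.
P = 32.85 / 0.193485815 ≈ 169.78.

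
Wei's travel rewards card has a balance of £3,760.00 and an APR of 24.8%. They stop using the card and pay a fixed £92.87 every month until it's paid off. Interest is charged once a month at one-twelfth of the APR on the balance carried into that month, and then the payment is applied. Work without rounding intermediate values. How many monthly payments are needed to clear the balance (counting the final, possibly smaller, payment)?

Monthly rate r = 24.8%/12 = 2.06667% = 0.0206667.
Recurrence: B ← B·(1+r) − £92.87.
Month 1: interest £77.71; balance after payment £3,744.84.
Month 2: interest £77.39; balance after payment £3,729.36.
Closed form: n = −ln(1 − rB₀/P)/ln(1+r) = −ln(0.16327)/ln(1.02067) ≈ 88.596, so the balance reaches zero during payment 89.

89 months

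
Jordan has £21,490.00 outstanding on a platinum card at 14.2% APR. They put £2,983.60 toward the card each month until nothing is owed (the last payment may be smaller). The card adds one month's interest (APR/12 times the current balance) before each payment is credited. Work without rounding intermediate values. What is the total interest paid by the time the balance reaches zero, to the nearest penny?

£1,108.36

Monthly rate r = 14.2%/12 = 1.18333% = 0.0118333.
Payoff takes n = ⌈−ln(1 − rB₀/P)/ln(1+r)⌉ = ⌈7.573⌉ = 8 payments; the last is £1,713.16.
Total paid = 7·£2,983.60 + £1,713.16 = £22,598.36.
Total interest = total paid − principal = £22,598.36 − £21,490.00 = £1,108.36.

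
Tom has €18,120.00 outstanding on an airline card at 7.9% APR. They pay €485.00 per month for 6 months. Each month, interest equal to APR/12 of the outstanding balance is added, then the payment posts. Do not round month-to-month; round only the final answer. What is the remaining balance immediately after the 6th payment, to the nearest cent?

€15,889.31

Monthly rate r = 7.9%/12 = 0.658333% = 0.00658333.
Each month: B ← B·(1+r) − €485.00.
Month 1: interest €119.29; balance after payment €17,754.29.
Month 2: interest €116.88; balance after payment €17,386.17.
Month 3: interest €114.46; balance after payment €17,015.63.
Month 4: interest €112.02; balance after payment €16,642.65.
Month 5: interest €109.56; balance after payment €16,267.22.
Month 6: interest €107.09; balance after payment €15,889.31.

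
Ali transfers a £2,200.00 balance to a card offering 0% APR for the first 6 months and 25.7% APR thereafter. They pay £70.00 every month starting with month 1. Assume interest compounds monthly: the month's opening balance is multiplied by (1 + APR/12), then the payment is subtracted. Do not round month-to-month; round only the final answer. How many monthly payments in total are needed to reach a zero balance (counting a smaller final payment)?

44 months

Promo months 1–6 at r₀ = 0%/12 = 0; months 7+ at r₁ = 25.7%/12 = 0.0214167.
After month 6 (no interest yet): B = £2,200.00 − 6·£70.00 = £1,780.00.
Then at r₁ with £70.00/mo: n₂ = −ln(1 − r₁·B/P)/ln(1+r₁) ≈ 37.12 → 38 more payments.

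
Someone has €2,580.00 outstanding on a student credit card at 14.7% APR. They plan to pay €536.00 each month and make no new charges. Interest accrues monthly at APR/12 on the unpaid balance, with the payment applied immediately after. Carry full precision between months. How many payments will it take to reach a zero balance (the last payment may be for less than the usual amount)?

5 months

Monthly rate r = 14.7%/12 = 1.225% = 0.01225.
Recurrence: B ← B·(1+r) − €536.00.
Month 1: interest €31.60; balance after payment €2,075.61.
Month 2: interest €25.43; balance after payment €1,565.03.
Month 3: interest €19.17; balance after payment €1,048.20.
Month 4: interest €12.84; balance after payment €525.04.
Month 5: interest €6.43; balance after payment €0.00.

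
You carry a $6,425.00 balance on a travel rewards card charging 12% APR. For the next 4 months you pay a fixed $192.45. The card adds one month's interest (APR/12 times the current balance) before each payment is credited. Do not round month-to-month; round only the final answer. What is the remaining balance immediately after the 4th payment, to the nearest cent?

$5,904.46

Monthly rate r = 12%/12 = 1% = 0.01.
Each month: B ← B·(1+r) − $192.45.
Month 1: interest $64.25; balance after payment $6,296.80.
Month 2: interest $62.97; balance after payment $6,167.32.
Month 3: interest $61.67; balance after payment $6,036.54.
Month 4: interest $60.37; balance after payment $5,904.46.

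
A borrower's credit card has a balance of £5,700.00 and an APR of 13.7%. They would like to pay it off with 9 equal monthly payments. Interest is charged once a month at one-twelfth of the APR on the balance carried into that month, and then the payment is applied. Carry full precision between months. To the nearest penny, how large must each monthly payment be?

£670.03

Monthly rate r = 13.7%/12 = 1.14167% = 0.0114167.
Level-payment amortization: P = B₀·r / (1 − (1+r)^(−n)) = 5700.00·0.0114167 / (1 − 1.01142^(−9)).
Denominator 1 − (1+r)^(−9) = 0.0971220498.
P = 65.075 / 0.0971220498 ≈ 670.03.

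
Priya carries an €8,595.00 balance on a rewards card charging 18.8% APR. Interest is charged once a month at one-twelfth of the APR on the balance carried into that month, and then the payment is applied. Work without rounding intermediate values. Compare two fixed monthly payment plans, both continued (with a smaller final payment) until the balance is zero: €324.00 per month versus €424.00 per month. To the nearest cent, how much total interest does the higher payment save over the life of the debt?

Monthly rate r = 18.8%/12 = 1.56667% = 0.0156667.
At €324.00/mo: n = ⌈−ln(1 − rB₀/P)/ln(1+r)⌉ = 35 payments (last €180.61); total interest = total paid − €8,595.00 = €2,601.61.
At €424.00/mo: 25 payments (last €247.06); total interest €1,828.06.
Interest saved = €2,601.61 − €1,828.06 = €773.55.

€773.55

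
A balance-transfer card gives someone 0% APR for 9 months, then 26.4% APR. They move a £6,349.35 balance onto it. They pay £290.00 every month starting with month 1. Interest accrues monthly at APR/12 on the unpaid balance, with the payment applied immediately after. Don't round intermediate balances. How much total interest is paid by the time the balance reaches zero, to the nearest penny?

Promo months 1–9 at r₀ = 0%/12 = 0; months 10+ at r₁ = 26.4%/12 = 0.022.
After month 9 (no interest yet): B = £6,349.35 − 9·£290.00 = £3,739.35.
Then at r₁ with £290.00/mo: n₂ = −ln(1 − r₁·B/P)/ln(1+r₁) ≈ 15.33 → 16 more payments.
Total paid = 24·£290.00 + £96.63 = £7,056.63; interest = £7,056.63 − £6,349.35 = £707.28.

£707.28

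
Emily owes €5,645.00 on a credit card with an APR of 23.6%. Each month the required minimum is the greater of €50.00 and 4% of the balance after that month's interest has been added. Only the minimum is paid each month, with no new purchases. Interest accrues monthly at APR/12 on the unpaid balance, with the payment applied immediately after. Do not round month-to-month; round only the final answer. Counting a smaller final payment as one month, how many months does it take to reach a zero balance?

106 months

Monthly rate r = 23.6%/12 = 1.96667% = 0.0196667.
While 4% of the post-interest balance exceeds €50.00, each month B ← (B·(1+r))·(1 − 0.04), i.e. B shrinks by the factor (1+r)·0.96 = 0.97888.
This holds for months 1–72. Entering month 73 the balance is €1,213.91; 4% of the post-interest balance is now below €50.00, so the flat €50.00 minimum applies from here.
From month 73 a fixed €50.00 at rate r clears €1,213.91 in 34 more payments. Total: 72 + 34 = 106 months.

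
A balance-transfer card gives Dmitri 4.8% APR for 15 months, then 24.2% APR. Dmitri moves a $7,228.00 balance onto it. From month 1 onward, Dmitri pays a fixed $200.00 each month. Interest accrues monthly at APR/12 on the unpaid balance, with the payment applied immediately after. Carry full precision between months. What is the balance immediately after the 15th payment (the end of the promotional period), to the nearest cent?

Promo months 1–15 at r₀ = 4.8%/12 = 0.004; months 16+ at r₁ = 24.2%/12 = 0.0201667.
After month 15: iterate B ← B·(1+r₀) − $200.00 for 15 months → $4,588.56.

$4,588.56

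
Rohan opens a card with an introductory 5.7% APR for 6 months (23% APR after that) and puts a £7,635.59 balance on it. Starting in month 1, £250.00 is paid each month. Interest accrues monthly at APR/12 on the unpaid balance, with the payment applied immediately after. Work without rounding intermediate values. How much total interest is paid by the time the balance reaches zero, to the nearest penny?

£2,625.84

Promo months 1–6 at r₀ = 5.7%/12 = 0.00475; months 7+ at r₁ = 23%/12 = 0.0191667.
After month 6: iterate B ← B·(1+r₀) − £250.00 for 6 months → £6,337.88.
Then at r₁ with £250.00/mo: n₂ = −ln(1 − r₁·B/P)/ln(1+r₁) ≈ 35.05 → 36 more payments.
Total paid = 41·£250.00 + £11.43 = £10,261.43; interest = £10,261.43 − £7,635.59 = £2,625.84.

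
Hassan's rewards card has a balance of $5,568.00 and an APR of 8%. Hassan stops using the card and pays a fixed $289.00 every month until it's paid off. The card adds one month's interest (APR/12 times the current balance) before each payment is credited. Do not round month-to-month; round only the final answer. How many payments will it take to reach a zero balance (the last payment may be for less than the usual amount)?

Monthly rate r = 8%/12 = 0.666667% = 0.00666667.
Recurrence: B ← B·(1+r) − $289.00.
Month 1: interest $37.12; balance after payment $5,316.12.
Month 2: interest $35.44; balance after payment $5,062.56.
Closed form: n = −ln(1 − rB₀/P)/ln(1+r) = −ln(0.87156)/ln(1.00667) ≈ 20.690, so the balance reaches zero during payment 21.

21 payments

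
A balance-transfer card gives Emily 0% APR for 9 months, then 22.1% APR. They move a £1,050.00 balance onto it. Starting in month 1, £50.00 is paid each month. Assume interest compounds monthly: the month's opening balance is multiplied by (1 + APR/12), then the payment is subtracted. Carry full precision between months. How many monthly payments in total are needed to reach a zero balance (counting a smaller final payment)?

Promo months 1–9 at r₀ = 0%/12 = 0; months 10+ at r₁ = 22.1%/12 = 0.0184167.
After month 9 (no interest yet): B = £1,050.00 − 9·£50.00 = £600.00.
Then at r₁ with £50.00/mo: n₂ = −ln(1 − r₁·B/P)/ln(1+r₁) ≈ 13.69 → 14 more payments.

23 months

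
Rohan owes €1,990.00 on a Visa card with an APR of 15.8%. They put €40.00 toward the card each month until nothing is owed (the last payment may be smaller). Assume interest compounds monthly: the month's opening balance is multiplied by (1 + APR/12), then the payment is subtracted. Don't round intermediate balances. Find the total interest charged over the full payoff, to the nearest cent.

Monthly rate r = 15.8%/12 = 1.31667% = 0.0131667.
Payoff takes n = ⌈−ln(1 − rB₀/P)/ln(1+r)⌉ = ⌈81.366⌉ = 82 payments; the last is €14.71.
Total paid = 81·€40.00 + €14.71 = €3,254.71.
Total interest = total paid − principal = €3,254.71 − €1,990.00 = €1,264.71.

€1,264.71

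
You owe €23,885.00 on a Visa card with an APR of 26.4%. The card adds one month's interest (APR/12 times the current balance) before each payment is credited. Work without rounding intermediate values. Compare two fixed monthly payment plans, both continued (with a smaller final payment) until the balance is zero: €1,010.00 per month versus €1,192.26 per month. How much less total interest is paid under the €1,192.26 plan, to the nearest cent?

€2,251.60

Monthly rate r = 26.4%/12 = 2.2% = 0.022.
At €1,010.00/mo: n = ⌈−ln(1 − rB₀/P)/ln(1+r)⌉ = 34 payments (last €763.06); total interest = total paid − €23,885.00 = €10,208.06.
At €1,192.26/mo: 27 payments (last €842.70); total interest €7,956.46.
Interest saved = €10,208.06 − €7,956.46 = €2,251.60.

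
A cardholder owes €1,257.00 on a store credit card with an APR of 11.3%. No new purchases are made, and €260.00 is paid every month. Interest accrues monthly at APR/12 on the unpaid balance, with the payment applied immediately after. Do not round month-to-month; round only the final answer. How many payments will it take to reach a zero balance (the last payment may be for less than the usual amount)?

Monthly rate r = 11.3%/12 = 0.941667% = 0.00941667.
Recurrence: B ← B·(1+r) − €260.00.
Month 1: interest €11.84; balance after payment €1,008.84.
Month 2: interest €9.50; balance after payment €758.34.
Month 3: interest €7.14; balance after payment €505.48.
Month 4: interest €4.76; balance after payment €250.24.
Month 5: interest €2.36; balance after payment €0.00.

5 payments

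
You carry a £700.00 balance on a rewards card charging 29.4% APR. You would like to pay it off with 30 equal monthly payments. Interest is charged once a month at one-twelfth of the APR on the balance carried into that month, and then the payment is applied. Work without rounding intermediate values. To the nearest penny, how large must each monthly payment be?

Monthly rate r = 29.4%/12 = 2.45% = 0.0245.
Level-payment amortization: P = B₀·r / (1 − (1+r)^(−n)) = 700.00·0.0245 / (1 − 1.0245^(−30)).
Denominator 1 − (1+r)^(−30) = 0.516227566.
P = 17.15 / 0.516227566 ≈ 33.22.

£33.22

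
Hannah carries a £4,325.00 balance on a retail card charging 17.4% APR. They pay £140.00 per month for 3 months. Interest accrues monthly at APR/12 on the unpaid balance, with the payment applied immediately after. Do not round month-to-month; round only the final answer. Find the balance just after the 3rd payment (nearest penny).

£4,089.76

Monthly rate r = 17.4%/12 = 1.45% = 0.0145.
Each month: B ← B·(1+r) − £140.00.
Month 1: interest £62.71; balance after payment £4,247.71.
Month 2: interest £61.59; balance after payment £4,169.30.
Month 3: interest £60.45; balance after payment £4,089.76.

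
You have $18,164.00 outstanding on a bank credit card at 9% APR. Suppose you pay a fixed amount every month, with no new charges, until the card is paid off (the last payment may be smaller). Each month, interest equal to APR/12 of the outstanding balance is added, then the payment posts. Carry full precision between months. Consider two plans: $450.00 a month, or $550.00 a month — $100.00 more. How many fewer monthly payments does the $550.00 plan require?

10 fewer payments

Monthly rate r = 9%/12 = 0.75% = 0.0075.
At $450.00/mo: n = ⌈−ln(1 − rB₀/P)/ln(1+r)⌉ = 49 payments (last $116.59); total interest = total paid − $18,164.00 = $3,552.59.
At $550.00/mo: 39 payments (last $49.59); total interest $2,785.59.
Payments saved = 49 − 39 = 10.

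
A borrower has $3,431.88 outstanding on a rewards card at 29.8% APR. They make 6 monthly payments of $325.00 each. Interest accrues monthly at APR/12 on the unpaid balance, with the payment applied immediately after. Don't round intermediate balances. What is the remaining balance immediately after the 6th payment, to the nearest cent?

Monthly rate r = 29.8%/12 = 2.48333% = 0.0248333.
Each month: B ← B·(1+r) − $325.00.
Month 1: interest $85.23; balance after payment $3,192.11.
Month 2: interest $79.27; balance after payment $2,946.38.
Month 3: interest $73.17; balance after payment $2,694.54.
Month 4: interest $66.91; balance after payment $2,436.46.
Month 5: interest $60.51; balance after payment $2,171.96.
Month 6: interest $53.94; balance after payment $1,900.90.

$1,900.90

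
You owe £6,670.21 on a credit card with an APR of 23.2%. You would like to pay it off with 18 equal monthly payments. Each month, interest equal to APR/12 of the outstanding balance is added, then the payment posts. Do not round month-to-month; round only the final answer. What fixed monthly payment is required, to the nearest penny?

Monthly rate r = 23.2%/12 = 1.93333% = 0.0193333.
Level-payment amortization: P = B₀·r / (1 − (1+r)^(−n)) = 6670.21·0.0193333 / (1 − 1.01933^(−18)).
Denominator 1 − (1+r)^(−18) = 0.291552086.
P = 128.957 / 0.291552086 ≈ 442.31.

£442.31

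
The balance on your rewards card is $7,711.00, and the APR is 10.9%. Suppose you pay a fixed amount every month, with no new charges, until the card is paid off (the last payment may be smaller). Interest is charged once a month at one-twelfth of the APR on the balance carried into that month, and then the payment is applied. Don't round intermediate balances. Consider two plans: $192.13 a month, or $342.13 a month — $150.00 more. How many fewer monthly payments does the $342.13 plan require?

Monthly rate r = 10.9%/12 = 0.908333% = 0.00908333.
At $192.13/mo: n = ⌈−ln(1 − rB₀/P)/ln(1+r)⌉ = 51 payments (last $27.95); total interest = total paid − $7,711.00 = $1,923.45.
At $342.13/mo: 26 payments (last $114.06); total interest $956.31.
Payments saved = 51 − 26 = 25.

25 fewer payments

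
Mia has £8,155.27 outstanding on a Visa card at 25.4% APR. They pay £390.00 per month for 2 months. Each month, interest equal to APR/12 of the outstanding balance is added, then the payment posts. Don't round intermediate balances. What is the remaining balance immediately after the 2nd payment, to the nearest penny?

£7,715.91

Monthly rate r = 25.4%/12 = 2.11667% = 0.0211667.
Each month: B ← B·(1+r) − £390.00.
Month 1: interest £172.62; balance after payment £7,937.89.
Month 2: interest £168.02; balance after payment £7,715.91.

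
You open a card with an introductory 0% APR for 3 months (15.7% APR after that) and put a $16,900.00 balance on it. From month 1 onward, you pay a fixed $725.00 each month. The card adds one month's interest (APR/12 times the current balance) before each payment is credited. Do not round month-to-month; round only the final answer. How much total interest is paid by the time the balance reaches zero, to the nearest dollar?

Promo months 1–3 at r₀ = 0%/12 = 0; months 4+ at r₁ = 15.7%/12 = 0.0130833.
After month 3 (no interest yet): B = $16,900.00 − 3·$725.00 = $14,725.00.
Then at r₁ with $725.00/mo: n₂ = −ln(1 − r₁·B/P)/ln(1+r₁) ≈ 23.76 → 24 more payments.
Total paid = 26·$725.00 + $553.55 = $19,403.55; interest = $19,403.55 − $16,900.00 = $2,503.55.

$2,504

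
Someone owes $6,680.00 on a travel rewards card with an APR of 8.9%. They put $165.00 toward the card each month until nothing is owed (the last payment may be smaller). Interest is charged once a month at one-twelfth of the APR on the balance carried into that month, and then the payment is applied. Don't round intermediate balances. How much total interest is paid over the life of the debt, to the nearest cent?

Monthly rate r = 8.9%/12 = 0.741667% = 0.00741667.
Payoff takes n = ⌈−ln(1 − rB₀/P)/ln(1+r)⌉ = ⌈48.320⌉ = 49 payments; the last is $52.92.
Total paid = 48·$165.00 + $52.92 = $7,972.92.
Total interest = total paid − principal = $7,972.92 − $6,680.00 = $1,292.92.

$1,292.92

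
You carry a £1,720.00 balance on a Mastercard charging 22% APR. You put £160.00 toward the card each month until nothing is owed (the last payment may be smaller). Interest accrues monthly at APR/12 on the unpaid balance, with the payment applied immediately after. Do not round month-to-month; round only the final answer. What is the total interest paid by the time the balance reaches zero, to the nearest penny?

£213.29

Monthly rate r = 22%/12 = 1.83333% = 0.0183333.
Payoff takes n = ⌈−ln(1 − rB₀/P)/ln(1+r)⌉ = ⌈12.082⌉ = 13 payments; the last is £13.29.
Total paid = 12·£160.00 + £13.29 = £1,933.29.
Total interest = total paid − principal = £1,933.29 − £1,720.00 = £213.29.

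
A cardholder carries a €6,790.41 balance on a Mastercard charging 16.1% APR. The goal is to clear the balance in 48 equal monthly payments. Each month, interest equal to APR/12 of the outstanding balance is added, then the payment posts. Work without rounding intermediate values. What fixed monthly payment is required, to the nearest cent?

€192.79

Monthly rate r = 16.1%/12 = 1.34167% = 0.0134167.
Level-payment amortization: P = B₀·r / (1 − (1+r)^(−n)) = 6790.41·0.0134167 / (1 − 1.01342^(−48)).
Denominator 1 − (1+r)^(−48) = 0.472558906.
P = 91.1047 / 0.472558906 ≈ 192.79.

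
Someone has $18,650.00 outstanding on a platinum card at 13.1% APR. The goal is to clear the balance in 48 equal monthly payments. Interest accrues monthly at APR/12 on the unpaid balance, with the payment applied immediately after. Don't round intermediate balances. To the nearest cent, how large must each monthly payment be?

Monthly rate r = 13.1%/12 = 1.09167% = 0.0109167.
Level-payment amortization: P = B₀·r / (1 − (1+r)^(−n)) = 18650.00·0.0109167 / (1 − 1.01092^(−48)).
Denominator 1 − (1+r)^(−48) = 0.406168981.
P = 203.596 / 0.406168981 ≈ 501.26.

$501.26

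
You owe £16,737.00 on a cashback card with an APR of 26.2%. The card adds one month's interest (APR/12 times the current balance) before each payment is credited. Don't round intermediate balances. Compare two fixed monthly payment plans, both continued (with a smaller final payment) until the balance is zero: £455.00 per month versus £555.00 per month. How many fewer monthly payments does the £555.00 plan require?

Monthly rate r = 26.2%/12 = 2.18333% = 0.0218333.
At £455.00/mo: n = ⌈−ln(1 − rB₀/P)/ln(1+r)⌉ = 76 payments (last £113.32); total interest = total paid − £16,737.00 = £17,501.32.
At £555.00/mo: 50 payments (last £408.69); total interest £10,866.69.
Payments saved = 76 − 50 = 26.

26 fewer payments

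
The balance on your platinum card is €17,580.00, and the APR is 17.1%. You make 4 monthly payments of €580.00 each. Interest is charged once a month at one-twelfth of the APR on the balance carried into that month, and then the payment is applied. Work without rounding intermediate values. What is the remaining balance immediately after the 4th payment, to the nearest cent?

Monthly rate r = 17.1%/12 = 1.425% = 0.01425.
Each month: B ← B·(1+r) − €580.00.
Month 1: interest €250.52; balance after payment €17,250.51.
Month 2: interest €245.82; balance after payment €16,916.33.
Month 3: interest €241.06; balance after payment €16,577.39.
Month 4: interest €236.23; balance after payment €16,233.62.

€16,233.62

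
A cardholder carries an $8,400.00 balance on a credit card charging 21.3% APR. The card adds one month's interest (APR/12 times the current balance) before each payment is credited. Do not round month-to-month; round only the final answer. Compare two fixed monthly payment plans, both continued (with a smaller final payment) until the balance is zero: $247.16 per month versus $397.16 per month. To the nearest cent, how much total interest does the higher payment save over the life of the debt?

Monthly rate r = 21.3%/12 = 1.775% = 0.01775.
At $247.16/mo: n = ⌈−ln(1 − rB₀/P)/ln(1+r)⌉ = 53 payments (last $134.73); total interest = total paid − $8,400.00 = $4,587.05.
At $397.16/mo: 27 payments (last $298.99); total interest $2,225.15.
Interest saved = $4,587.05 − $2,225.15 = $2,361.90.

$2,361.90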